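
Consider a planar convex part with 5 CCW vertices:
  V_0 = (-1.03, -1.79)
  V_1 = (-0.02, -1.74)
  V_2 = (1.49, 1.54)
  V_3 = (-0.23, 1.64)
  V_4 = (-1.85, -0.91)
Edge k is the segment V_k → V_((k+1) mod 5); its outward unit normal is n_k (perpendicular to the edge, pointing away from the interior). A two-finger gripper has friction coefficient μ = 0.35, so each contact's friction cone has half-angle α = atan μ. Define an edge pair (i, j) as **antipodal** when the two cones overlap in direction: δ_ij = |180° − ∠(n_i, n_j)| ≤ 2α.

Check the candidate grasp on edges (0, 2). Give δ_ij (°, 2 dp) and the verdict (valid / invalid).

α = atan 0.35 = 19.29°;  2α = 38.58°
edge 0: e_0 = (+1.01, +0.05);  n_0 = (+0.0494, -0.9988)
edge 2: e_2 = (-1.72, +0.10);  n_2 = (+0.0580, +0.9983)
∠(n_0, n_2) = 173.84°
δ = |180° − 173.84°| = 6.16°
6.16° ≤ 2α = 38.58°  →  valid

δ = 6.16°, valid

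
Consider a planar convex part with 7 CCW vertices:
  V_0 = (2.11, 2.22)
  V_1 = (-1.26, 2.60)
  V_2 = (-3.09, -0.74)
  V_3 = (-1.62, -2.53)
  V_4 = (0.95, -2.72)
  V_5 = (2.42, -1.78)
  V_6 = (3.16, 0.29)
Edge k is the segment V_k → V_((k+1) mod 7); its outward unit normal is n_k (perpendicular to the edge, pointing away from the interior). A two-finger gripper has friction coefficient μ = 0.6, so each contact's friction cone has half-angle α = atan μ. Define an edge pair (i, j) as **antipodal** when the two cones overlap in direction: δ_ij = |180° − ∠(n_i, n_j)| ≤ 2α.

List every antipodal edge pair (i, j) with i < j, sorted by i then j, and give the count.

α = atan 0.6 = 30.96°;  2α = 61.93°
n_0 = (+0.1120, +0.9937)
n_1 = (-0.8770, +0.4805)
n_2 = (-0.7728, -0.6346)
n_3 = (-0.0737, -0.9973)
n_4 = (+0.5387, -0.8425)
n_5 = (+0.9416, -0.3366)
n_6 = (+0.8784, +0.4779)
  (0,1): δ = 112.29°  ·
  (0,2): δ = 44.17°  ✓
  (0,3): δ = 2.21°  ✓
  (0,4): δ = 39.03°  ✓
  (0,5): δ = 76.76°  ·
  (0,6): δ = 124.98°  ·
  (1,2): δ = 111.89°  ·
  (1,3): δ = 65.51°  ·
  (1,4): δ = 28.68°  ✓
  (1,5): δ = 9.05°  ✓
  (1,6): δ = 57.27°  ✓
  (2,3): δ = 133.62°  ·
  (2,4): δ = 96.80°  ·
  (2,5): δ = 59.07°  ✓
  (2,6): δ = 10.85°  ✓
  (3,4): δ = 143.17°  ·
  (3,5): δ = 105.44°  ·
  (3,6): δ = 57.22°  ✓
  (4,5): δ = 142.27°  ·
  (4,6): δ = 94.05°  ·
  (5,6): δ = 131.78°  ·
antipodal pairs: 9

count = 9; pairs: (0,2), (0,3), (0,4), (1,4), (1,5), (1,6), (2,5), (2,6), (3,6)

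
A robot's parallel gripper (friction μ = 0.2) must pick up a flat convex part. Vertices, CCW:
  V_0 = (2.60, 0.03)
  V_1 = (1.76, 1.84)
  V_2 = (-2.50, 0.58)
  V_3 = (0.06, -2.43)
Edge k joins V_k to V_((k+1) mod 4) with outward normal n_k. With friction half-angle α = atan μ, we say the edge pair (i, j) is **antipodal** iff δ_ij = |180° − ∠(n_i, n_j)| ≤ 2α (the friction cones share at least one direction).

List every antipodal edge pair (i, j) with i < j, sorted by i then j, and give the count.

count = 1; pairs: (0,2)

α = atan 0.2 = 11.31°;  2α = 22.62°
n_0 = (+0.9071, +0.4210)
n_1 = (-0.2836, +0.9589)
n_2 = (-0.7618, -0.6479)
n_3 = (+0.6957, -0.7183)
  (0,1): δ = 98.42°  ·
  (0,2): δ = 15.49°  ✓
  (0,3): δ = 109.19°  ·
  (1,2): δ = 66.10°  ·
  (1,3): δ = 27.61°  ·
  (2,3): δ = 86.30°  ·
antipodal pairs: 1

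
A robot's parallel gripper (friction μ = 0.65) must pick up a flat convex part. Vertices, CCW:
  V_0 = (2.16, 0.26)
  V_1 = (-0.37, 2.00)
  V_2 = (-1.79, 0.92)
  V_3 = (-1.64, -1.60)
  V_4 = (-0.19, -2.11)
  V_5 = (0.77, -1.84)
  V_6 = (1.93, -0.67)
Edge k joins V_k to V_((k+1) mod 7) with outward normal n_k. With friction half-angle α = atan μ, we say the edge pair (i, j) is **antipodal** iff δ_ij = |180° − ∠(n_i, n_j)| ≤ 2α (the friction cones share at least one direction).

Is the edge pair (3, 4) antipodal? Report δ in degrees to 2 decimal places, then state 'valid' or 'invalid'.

α = atan 0.65 = 33.02°;  2α = 66.05°
edge 3: e_3 = (+1.45, -0.51);  n_3 = (-0.3318, -0.9434)
edge 4: e_4 = (+0.96, +0.27);  n_4 = (+0.2707, -0.9627)
∠(n_3, n_4) = 35.09°
δ = |180° − 35.09°| = 144.91°
144.91° > 2α = 66.05°  →  invalid

δ = 144.91°, invalid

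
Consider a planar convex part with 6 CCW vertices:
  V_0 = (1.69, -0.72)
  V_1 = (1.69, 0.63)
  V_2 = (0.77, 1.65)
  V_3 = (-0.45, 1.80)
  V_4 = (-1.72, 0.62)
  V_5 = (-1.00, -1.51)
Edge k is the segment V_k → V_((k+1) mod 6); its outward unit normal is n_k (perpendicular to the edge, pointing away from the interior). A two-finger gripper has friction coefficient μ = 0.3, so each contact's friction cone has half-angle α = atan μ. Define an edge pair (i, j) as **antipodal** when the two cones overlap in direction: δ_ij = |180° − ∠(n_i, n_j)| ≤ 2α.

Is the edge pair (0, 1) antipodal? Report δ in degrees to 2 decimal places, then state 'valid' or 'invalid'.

δ = 137.95°, invalid

α = atan 0.3 = 16.70°;  2α = 33.40°
edge 0: e_0 = (+0.00, +1.35);  n_0 = (+1.0000, -0.0000)
edge 1: e_1 = (-0.92, +1.02);  n_1 = (+0.7426, +0.6698)
∠(n_0, n_1) = 42.05°
δ = |180° − 42.05°| = 137.95°
137.95° > 2α = 33.40°  →  invalid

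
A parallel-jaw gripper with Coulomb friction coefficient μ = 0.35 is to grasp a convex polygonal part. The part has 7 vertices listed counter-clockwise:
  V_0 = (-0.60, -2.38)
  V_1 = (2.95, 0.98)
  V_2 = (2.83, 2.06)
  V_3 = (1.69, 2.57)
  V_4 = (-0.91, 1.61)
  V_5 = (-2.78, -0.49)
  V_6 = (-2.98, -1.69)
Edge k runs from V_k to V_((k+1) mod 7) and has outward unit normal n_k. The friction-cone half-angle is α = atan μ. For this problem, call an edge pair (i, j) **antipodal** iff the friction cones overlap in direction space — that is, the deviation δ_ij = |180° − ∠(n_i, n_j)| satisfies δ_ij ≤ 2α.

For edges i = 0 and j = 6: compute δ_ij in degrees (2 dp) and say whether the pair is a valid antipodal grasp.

δ = 120.41°, invalid

α = atan 0.35 = 19.29°;  2α = 38.58°
edge 0: e_0 = (+3.55, +3.36);  n_0 = (+0.6874, -0.7263)
edge 6: e_6 = (+2.38, -0.69);  n_6 = (-0.2785, -0.9605)
∠(n_0, n_6) = 59.59°
δ = |180° − 59.59°| = 120.41°
120.41° > 2α = 38.58°  →  invalid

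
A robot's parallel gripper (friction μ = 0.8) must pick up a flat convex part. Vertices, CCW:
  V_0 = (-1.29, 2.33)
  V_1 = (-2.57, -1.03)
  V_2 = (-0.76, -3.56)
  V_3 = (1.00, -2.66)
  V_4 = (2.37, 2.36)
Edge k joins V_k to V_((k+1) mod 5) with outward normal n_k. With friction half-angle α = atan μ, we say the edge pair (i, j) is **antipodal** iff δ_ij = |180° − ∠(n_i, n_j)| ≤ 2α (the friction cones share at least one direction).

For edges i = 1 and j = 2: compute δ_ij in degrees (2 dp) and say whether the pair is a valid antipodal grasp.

δ = 98.50°, invalid

α = atan 0.8 = 38.66°;  2α = 77.32°
edge 1: e_1 = (+1.81, -2.53);  n_1 = (-0.8133, -0.5818)
edge 2: e_2 = (+1.76, +0.90);  n_2 = (+0.4553, -0.8903)
∠(n_1, n_2) = 81.50°
δ = |180° − 81.50°| = 98.50°
98.50° > 2α = 77.32°  →  invalid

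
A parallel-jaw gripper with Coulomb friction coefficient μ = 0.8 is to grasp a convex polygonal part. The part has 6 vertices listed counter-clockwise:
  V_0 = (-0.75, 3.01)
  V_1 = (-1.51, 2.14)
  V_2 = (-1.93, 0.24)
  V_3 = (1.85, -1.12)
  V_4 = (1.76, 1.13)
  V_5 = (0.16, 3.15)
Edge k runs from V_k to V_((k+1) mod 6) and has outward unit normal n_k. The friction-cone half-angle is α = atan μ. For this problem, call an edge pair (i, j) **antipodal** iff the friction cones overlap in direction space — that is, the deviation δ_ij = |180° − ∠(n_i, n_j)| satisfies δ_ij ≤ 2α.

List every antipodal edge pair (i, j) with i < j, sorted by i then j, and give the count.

α = atan 0.8 = 38.66°;  2α = 77.32°
n_0 = (-0.7531, +0.6579)
n_1 = (-0.9764, +0.2158)
n_2 = (-0.3385, -0.9410)
n_3 = (+0.9992, +0.0400)
n_4 = (+0.7839, +0.6209)
n_5 = (-0.1521, +0.9884)
  (0,1): δ = 151.33°  ·
  (0,2): δ = 68.65°  ✓
  (0,3): δ = 43.43°  ✓
  (0,4): δ = 79.52°  ·
  (0,5): δ = 139.89°  ·
  (1,2): δ = 97.32°  ·
  (1,3): δ = 14.76°  ✓
  (1,4): δ = 50.85°  ✓
  (1,5): δ = 111.21°  ·
  (2,3): δ = 67.92°  ✓
  (2,4): δ = 31.83°  ✓
  (2,5): δ = 28.53°  ✓
  (3,4): δ = 143.91°  ·
  (3,5): δ = 83.54°  ·
  (4,5): δ = 119.64°  ·
antipodal pairs: 7

count = 7; pairs: (0,2), (0,3), (1,3), (1,4), (2,3), (2,4), (2,5)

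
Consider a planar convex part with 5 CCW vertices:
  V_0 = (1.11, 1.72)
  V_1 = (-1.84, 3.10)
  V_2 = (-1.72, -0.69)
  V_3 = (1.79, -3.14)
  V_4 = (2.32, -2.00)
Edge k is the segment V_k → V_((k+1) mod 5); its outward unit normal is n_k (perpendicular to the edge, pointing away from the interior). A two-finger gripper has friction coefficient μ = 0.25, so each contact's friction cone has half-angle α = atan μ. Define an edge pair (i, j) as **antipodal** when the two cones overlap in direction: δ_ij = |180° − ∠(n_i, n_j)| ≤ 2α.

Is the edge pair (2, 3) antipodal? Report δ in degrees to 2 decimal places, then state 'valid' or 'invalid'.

δ = 80.02°, invalid

α = atan 0.25 = 14.04°;  2α = 28.07°
edge 2: e_2 = (+3.51, -2.45);  n_2 = (-0.5724, -0.8200)
edge 3: e_3 = (+0.53, +1.14);  n_3 = (+0.9068, -0.4216)
∠(n_2, n_3) = 99.98°
δ = |180° − 99.98°| = 80.02°
80.02° > 2α = 28.07°  →  invalid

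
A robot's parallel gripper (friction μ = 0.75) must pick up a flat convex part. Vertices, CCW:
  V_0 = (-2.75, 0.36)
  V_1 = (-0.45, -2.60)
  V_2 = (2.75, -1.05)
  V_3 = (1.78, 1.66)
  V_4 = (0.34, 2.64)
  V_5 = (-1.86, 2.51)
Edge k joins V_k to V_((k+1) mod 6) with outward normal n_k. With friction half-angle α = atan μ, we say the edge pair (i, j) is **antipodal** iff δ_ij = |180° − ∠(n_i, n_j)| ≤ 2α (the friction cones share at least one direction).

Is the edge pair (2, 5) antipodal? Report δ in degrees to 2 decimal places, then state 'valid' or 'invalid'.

δ = 42.18°, valid

α = atan 0.75 = 36.87°;  2α = 73.74°
edge 2: e_2 = (-0.97, +2.71);  n_2 = (+0.9415, +0.3370)
edge 5: e_5 = (-0.89, -2.15);  n_5 = (-0.9240, +0.3825)
∠(n_2, n_5) = 137.82°
δ = |180° − 137.82°| = 42.18°
42.18° ≤ 2α = 73.74°  →  valid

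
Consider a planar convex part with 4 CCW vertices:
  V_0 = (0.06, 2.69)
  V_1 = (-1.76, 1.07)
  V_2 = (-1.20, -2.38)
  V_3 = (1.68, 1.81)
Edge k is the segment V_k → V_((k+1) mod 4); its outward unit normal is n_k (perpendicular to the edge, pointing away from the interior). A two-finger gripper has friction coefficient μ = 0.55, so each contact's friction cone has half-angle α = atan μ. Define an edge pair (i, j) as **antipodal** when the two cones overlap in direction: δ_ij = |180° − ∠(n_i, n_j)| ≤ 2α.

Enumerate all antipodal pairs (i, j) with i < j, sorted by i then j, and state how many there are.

α = atan 0.55 = 28.81°;  2α = 57.62°
n_0 = (-0.6649, +0.7470)
n_1 = (-0.9871, -0.1602)
n_2 = (+0.8241, -0.5664)
n_3 = (+0.4773, +0.8787)
  (0,1): δ = 122.45°  ·
  (0,2): δ = 13.82°  ✓
  (0,3): δ = 109.82°  ·
  (1,2): δ = 43.72°  ✓
  (1,3): δ = 52.27°  ✓
  (2,3): δ = 84.01°  ·
antipodal pairs: 3

count = 3; pairs: (0,2), (1,2), (1,3)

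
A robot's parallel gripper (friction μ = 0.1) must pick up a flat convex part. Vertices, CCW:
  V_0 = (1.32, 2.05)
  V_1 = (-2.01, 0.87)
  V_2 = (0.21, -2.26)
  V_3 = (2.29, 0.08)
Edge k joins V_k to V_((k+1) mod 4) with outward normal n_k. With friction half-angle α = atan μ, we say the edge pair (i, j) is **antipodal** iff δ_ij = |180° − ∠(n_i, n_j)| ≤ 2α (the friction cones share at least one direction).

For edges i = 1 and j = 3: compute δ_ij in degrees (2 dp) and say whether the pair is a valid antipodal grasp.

δ = 9.13°, valid

α = atan 0.1 = 5.71°;  2α = 11.42°
edge 1: e_1 = (+2.22, -3.13);  n_1 = (-0.8157, -0.5785)
edge 3: e_3 = (-0.97, +1.97);  n_3 = (+0.8971, +0.4417)
∠(n_1, n_3) = 170.87°
δ = |180° − 170.87°| = 9.13°
9.13° ≤ 2α = 11.42°  →  valid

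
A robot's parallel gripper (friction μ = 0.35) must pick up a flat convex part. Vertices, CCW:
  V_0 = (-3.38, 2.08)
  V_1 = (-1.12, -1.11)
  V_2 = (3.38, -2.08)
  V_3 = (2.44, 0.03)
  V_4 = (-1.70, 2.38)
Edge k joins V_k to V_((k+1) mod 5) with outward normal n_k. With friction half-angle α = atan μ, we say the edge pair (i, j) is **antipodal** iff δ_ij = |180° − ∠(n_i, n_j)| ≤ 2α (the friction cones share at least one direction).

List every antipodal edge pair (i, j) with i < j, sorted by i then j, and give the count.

α = atan 0.35 = 19.29°;  2α = 38.58°
n_0 = (-0.8160, -0.5781)
n_1 = (-0.2107, -0.9775)
n_2 = (+0.9135, +0.4069)
n_3 = (+0.4936, +0.8697)
n_4 = (-0.1758, +0.9844)
  (0,1): δ = 137.48°  ·
  (0,2): δ = 11.30°  ✓
  (0,3): δ = 25.10°  ✓
  (0,4): δ = 64.81°  ·
  (1,2): δ = 53.82°  ·
  (1,3): δ = 17.42°  ✓
  (1,4): δ = 22.29°  ✓
  (2,3): δ = 143.59°  ·
  (2,4): δ = 103.89°  ·
  (3,4): δ = 140.29°  ·
antipodal pairs: 4

count = 4; pairs: (0,2), (0,3), (1,3), (1,4)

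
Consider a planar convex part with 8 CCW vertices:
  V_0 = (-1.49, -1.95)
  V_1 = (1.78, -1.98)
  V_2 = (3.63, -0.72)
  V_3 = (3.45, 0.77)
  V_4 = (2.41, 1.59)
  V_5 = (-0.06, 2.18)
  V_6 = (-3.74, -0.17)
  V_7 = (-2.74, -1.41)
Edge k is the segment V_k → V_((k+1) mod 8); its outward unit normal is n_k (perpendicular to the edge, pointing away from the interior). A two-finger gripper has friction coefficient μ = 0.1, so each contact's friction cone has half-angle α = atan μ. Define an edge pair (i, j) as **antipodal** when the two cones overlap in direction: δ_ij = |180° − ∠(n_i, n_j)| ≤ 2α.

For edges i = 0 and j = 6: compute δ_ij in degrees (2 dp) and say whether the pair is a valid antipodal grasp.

α = atan 0.1 = 5.71°;  2α = 11.42°
edge 0: e_0 = (+3.27, -0.03);  n_0 = (-0.0092, -1.0000)
edge 6: e_6 = (+1.00, -1.24);  n_6 = (-0.7784, -0.6278)
∠(n_0, n_6) = 50.59°
δ = |180° − 50.59°| = 129.41°
129.41° > 2α = 11.42°  →  invalid

δ = 129.41°, invalid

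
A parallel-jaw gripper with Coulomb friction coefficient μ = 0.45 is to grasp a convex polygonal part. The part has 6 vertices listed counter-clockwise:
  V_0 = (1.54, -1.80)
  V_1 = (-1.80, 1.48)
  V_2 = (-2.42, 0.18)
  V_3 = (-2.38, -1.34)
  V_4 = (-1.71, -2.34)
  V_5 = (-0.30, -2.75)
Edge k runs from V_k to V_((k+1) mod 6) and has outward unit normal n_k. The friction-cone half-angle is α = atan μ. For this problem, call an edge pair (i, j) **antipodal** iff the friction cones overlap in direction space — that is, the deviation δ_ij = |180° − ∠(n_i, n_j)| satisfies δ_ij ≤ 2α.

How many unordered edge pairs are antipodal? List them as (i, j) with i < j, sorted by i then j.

count = 4; pairs: (0,2), (0,3), (0,4), (1,5)

α = atan 0.45 = 24.23°;  2α = 48.46°
n_0 = (+0.7007, +0.7135)
n_1 = (-0.9026, +0.4305)
n_2 = (-0.9997, -0.0263)
n_3 = (-0.8308, -0.5566)
n_4 = (-0.2792, -0.9602)
n_5 = (+0.4588, -0.8886)
  (0,1): δ = 71.02°  ·
  (0,2): δ = 44.01°  ✓
  (0,3): δ = 11.70°  ✓
  (0,4): δ = 28.27°  ✓
  (0,5): δ = 71.79°  ·
  (1,2): δ = 153.00°  ·
  (1,3): δ = 120.68°  ·
  (1,4): δ = 80.72°  ·
  (1,5): δ = 37.19°  ✓
  (2,3): δ = 147.69°  ·
  (2,4): δ = 107.72°  ·
  (2,5): δ = 64.20°  ·
  (3,4): δ = 140.04°  ·
  (3,5): δ = 96.51°  ·
  (4,5): δ = 136.48°  ·
antipodal pairs: 4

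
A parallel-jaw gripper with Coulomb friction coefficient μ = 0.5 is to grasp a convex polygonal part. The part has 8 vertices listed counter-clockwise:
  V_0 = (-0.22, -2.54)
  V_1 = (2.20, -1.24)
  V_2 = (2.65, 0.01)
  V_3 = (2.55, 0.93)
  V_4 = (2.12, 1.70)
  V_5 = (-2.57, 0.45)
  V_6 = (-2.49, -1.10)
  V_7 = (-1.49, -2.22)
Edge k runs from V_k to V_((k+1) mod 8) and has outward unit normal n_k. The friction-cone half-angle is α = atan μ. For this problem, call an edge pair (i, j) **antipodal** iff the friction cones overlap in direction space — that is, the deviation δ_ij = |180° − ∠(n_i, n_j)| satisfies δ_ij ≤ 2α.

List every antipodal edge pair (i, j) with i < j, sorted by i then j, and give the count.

count = 8; pairs: (0,4), (1,5), (2,5), (2,6), (3,5), (3,6), (3,7), (4,7)

α = atan 0.5 = 26.57°;  2α = 53.13°
n_0 = (+0.4732, -0.8809)
n_1 = (+0.9409, -0.3387)
n_2 = (+0.9941, +0.1081)
n_3 = (+0.8731, +0.4876)
n_4 = (-0.2575, +0.9663)
n_5 = (-0.9987, -0.0515)
n_6 = (-0.7459, -0.6660)
n_7 = (-0.2443, -0.9697)
  (0,1): δ = 138.04°  ·
  (0,2): δ = 112.04°  ·
  (0,3): δ = 89.06°  ·
  (0,4): δ = 13.32°  ✓
  (0,5): δ = 64.71°  ·
  (0,6): δ = 103.52°  ·
  (0,7): δ = 137.61°  ·
  (1,2): δ = 154.00°  ·
  (1,3): δ = 131.02°  ·
  (1,4): δ = 55.28°  ·
  (1,5): δ = 22.75°  ✓
  (1,6): δ = 61.56°  ·
  (1,7): δ = 95.66°  ·
  (2,3): δ = 157.02°  ·
  (2,4): δ = 81.28°  ·
  (2,5): δ = 3.25°  ✓
  (2,6): δ = 35.56°  ✓
  (2,7): δ = 69.65°  ·
  (3,4): δ = 104.26°  ·
  (3,5): δ = 26.23°  ✓
  (3,6): δ = 12.58°  ✓
  (3,7): δ = 46.68°  ✓
  (4,5): δ = 101.97°  ·
  (4,6): δ = 63.16°  ·
  (4,7): δ = 29.07°  ✓
  (5,6): δ = 141.19°  ·
  (5,7): δ = 107.10°  ·
  (6,7): δ = 145.90°  ·
antipodal pairs: 8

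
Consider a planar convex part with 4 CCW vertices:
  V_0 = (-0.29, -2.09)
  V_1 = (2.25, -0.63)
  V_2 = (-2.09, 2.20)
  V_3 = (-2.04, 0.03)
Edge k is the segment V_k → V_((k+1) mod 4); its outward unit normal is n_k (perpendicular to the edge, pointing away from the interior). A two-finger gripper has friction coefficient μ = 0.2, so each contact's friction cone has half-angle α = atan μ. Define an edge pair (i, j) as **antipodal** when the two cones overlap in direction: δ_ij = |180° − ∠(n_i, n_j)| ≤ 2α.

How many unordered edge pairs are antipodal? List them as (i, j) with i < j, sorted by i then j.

count = 1; pairs: (1,3)

α = atan 0.2 = 11.31°;  2α = 22.62°
n_0 = (+0.4983, -0.8670)
n_1 = (+0.5462, +0.8376)
n_2 = (-0.9997, -0.0230)
n_3 = (-0.7712, -0.6366)
  (0,1): δ = 63.00°  ·
  (0,2): δ = 61.43°  ·
  (0,3): δ = 99.65°  ·
  (1,2): δ = 55.57°  ·
  (1,3): δ = 17.35°  ✓
  (2,3): δ = 141.78°  ·
antipodal pairs: 1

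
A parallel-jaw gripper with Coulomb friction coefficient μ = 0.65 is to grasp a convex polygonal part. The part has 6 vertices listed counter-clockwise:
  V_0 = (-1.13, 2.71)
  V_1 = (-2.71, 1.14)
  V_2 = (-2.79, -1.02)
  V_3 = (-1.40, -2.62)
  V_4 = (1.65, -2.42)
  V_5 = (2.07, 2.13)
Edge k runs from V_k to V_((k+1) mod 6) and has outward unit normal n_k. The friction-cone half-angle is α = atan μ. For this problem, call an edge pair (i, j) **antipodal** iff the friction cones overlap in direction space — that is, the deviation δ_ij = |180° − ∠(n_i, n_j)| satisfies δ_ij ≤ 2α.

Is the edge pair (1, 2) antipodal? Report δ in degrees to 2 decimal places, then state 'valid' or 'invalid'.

δ = 136.90°, invalid

α = atan 0.65 = 33.02°;  2α = 66.05°
edge 1: e_1 = (-0.08, -2.16);  n_1 = (-0.9993, +0.0370)
edge 2: e_2 = (+1.39, -1.60);  n_2 = (-0.7549, -0.6558)
∠(n_1, n_2) = 43.10°
δ = |180° − 43.10°| = 136.90°
136.90° > 2α = 66.05°  →  invalid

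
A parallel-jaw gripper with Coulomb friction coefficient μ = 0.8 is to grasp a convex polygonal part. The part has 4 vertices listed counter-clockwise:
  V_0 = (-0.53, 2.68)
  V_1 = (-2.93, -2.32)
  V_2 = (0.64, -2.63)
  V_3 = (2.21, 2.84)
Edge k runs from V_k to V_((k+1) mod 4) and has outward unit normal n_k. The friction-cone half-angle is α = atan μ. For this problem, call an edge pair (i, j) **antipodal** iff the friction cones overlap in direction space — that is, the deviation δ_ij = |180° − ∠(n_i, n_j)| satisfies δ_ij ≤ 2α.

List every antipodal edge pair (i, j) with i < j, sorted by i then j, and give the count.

α = atan 0.8 = 38.66°;  2α = 77.32°
n_0 = (-0.9015, +0.4327)
n_1 = (-0.0865, -0.9963)
n_2 = (+0.9612, -0.2759)
n_3 = (-0.0583, +0.9983)
  (0,1): δ = 69.32°  ✓
  (0,2): δ = 9.63°  ✓
  (0,3): δ = 118.98°  ·
  (1,2): δ = 101.05°  ·
  (1,3): δ = 8.30°  ✓
  (2,3): δ = 70.64°  ✓
antipodal pairs: 4

count = 4; pairs: (0,1), (0,2), (1,3), (2,3)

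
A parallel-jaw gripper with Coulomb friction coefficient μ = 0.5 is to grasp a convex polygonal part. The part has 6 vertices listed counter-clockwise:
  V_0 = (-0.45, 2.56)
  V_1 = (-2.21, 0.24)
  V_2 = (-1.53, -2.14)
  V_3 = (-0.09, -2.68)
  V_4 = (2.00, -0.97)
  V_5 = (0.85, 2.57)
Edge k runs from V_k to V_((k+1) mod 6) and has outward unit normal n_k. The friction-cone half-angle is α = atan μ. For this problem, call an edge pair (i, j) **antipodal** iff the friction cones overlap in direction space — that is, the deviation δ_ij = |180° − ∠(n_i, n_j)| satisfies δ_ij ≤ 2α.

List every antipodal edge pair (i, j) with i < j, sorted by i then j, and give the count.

count = 5; pairs: (0,3), (1,4), (2,4), (2,5), (3,5)

α = atan 0.5 = 26.57°;  2α = 53.13°
n_0 = (-0.7967, +0.6044)
n_1 = (-0.9615, -0.2747)
n_2 = (-0.3511, -0.9363)
n_3 = (+0.6332, -0.7740)
n_4 = (+0.9511, +0.3090)
n_5 = (-0.0077, +1.0000)
  (0,1): δ = 126.87°  ·
  (0,2): δ = 73.37°  ·
  (0,3): δ = 13.53°  ✓
  (0,4): δ = 55.18°  ·
  (0,5): δ = 127.63°  ·
  (1,2): δ = 126.50°  ·
  (1,3): δ = 66.66°  ·
  (1,4): δ = 2.05°  ✓
  (1,5): δ = 74.50°  ·
  (2,3): δ = 120.15°  ·
  (2,4): δ = 51.45°  ✓
  (2,5): δ = 21.00°  ✓
  (3,4): δ = 111.29°  ·
  (3,5): δ = 38.85°  ✓
  (4,5): δ = 107.56°  ·
antipodal pairs: 5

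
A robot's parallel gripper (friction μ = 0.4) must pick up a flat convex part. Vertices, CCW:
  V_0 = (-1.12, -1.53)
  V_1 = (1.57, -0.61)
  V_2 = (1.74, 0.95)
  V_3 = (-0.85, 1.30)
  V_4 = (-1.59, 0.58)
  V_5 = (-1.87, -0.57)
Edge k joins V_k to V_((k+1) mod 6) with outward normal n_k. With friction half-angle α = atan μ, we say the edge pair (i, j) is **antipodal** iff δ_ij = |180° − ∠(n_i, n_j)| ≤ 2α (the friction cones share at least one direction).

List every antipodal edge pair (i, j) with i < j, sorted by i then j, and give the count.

count = 4; pairs: (0,2), (0,3), (1,3), (1,4)

α = atan 0.4 = 21.80°;  2α = 43.60°
n_0 = (+0.3236, -0.9462)
n_1 = (+0.9941, -0.1083)
n_2 = (+0.1339, +0.9910)
n_3 = (-0.6974, +0.7167)
n_4 = (-0.9716, +0.2366)
n_5 = (-0.7880, -0.6156)
  (0,1): δ = 115.10°  ·
  (0,2): δ = 26.58°  ✓
  (0,3): δ = 25.33°  ✓
  (0,4): δ = 57.43°  ·
  (0,5): δ = 109.12°  ·
  (1,2): δ = 91.48°  ·
  (1,3): δ = 39.57°  ✓
  (1,4): δ = 7.46°  ✓
  (1,5): δ = 44.22°  ·
  (2,3): δ = 128.09°  ·
  (2,4): δ = 95.99°  ·
  (2,5): δ = 44.31°  ·
  (3,4): δ = 147.90°  ·
  (3,5): δ = 96.22°  ·
  (4,5): δ = 128.32°  ·
antipodal pairs: 4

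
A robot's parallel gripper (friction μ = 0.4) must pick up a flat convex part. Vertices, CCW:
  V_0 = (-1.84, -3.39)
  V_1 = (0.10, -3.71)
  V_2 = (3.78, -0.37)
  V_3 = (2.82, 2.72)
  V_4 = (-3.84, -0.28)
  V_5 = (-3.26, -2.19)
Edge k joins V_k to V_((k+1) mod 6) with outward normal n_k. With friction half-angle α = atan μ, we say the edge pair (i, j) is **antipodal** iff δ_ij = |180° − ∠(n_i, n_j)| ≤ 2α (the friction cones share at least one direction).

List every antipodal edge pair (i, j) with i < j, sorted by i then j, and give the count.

α = atan 0.4 = 21.80°;  2α = 43.60°
n_0 = (-0.1627, -0.9867)
n_1 = (+0.6721, -0.7405)
n_2 = (+0.9550, +0.2967)
n_3 = (-0.4107, +0.9118)
n_4 = (-0.9569, -0.2906)
n_5 = (-0.6455, -0.7638)
  (0,1): δ = 128.41°  ·
  (0,2): δ = 63.37°  ·
  (0,3): δ = 33.62°  ✓
  (0,4): δ = 116.26°  ·
  (0,5): δ = 149.17°  ·
  (1,2): δ = 114.97°  ·
  (1,3): δ = 17.98°  ✓
  (1,4): δ = 64.66°  ·
  (1,5): δ = 97.57°  ·
  (2,3): δ = 83.01°  ·
  (2,4): δ = 0.37°  ✓
  (2,5): δ = 32.54°  ✓
  (3,4): δ = 97.36°  ·
  (3,5): δ = 64.45°  ·
  (4,5): δ = 147.09°  ·
antipodal pairs: 4

count = 4; pairs: (0,3), (1,3), (2,4), (2,5)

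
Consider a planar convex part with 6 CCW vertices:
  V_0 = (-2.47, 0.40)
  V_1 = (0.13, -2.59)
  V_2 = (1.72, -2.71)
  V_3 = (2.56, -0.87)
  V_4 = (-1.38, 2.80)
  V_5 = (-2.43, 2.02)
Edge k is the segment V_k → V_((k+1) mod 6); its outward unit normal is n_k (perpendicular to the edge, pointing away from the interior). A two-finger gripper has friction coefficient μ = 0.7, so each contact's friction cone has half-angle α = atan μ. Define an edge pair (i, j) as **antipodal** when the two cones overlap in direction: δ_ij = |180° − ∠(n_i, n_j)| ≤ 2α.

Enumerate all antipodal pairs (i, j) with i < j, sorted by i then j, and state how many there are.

α = atan 0.7 = 34.99°;  2α = 69.98°
n_0 = (-0.7546, -0.6562)
n_1 = (-0.0753, -0.9972)
n_2 = (+0.9097, -0.4153)
n_3 = (+0.6816, +0.7317)
n_4 = (-0.5963, +0.8027)
n_5 = (-0.9997, +0.0247)
  (0,1): δ = 135.33°  ·
  (0,2): δ = 65.55°  ✓
  (0,3): δ = 6.02°  ✓
  (0,4): δ = 85.60°  ·
  (0,5): δ = 137.58°  ·
  (1,2): δ = 110.22°  ·
  (1,3): δ = 38.65°  ✓
  (1,4): δ = 40.92°  ✓
  (1,5): δ = 92.90°  ·
  (2,3): δ = 108.43°  ·
  (2,4): δ = 28.86°  ✓
  (2,5): δ = 23.12°  ✓
  (3,4): δ = 100.42°  ·
  (3,5): δ = 48.45°  ✓
  (4,5): δ = 128.02°  ·
antipodal pairs: 7

count = 7; pairs: (0,2), (0,3), (1,3), (1,4), (2,4), (2,5), (3,5)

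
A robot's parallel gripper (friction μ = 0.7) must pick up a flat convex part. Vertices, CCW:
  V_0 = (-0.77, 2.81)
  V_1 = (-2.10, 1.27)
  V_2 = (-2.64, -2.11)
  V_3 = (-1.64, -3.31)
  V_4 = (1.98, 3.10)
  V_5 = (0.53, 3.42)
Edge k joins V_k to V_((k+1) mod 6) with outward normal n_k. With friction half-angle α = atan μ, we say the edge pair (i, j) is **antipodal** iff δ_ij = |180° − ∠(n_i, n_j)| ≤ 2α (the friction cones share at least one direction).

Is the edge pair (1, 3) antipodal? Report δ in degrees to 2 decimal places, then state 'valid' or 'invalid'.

α = atan 0.7 = 34.99°;  2α = 69.98°
edge 1: e_1 = (-0.54, -3.38);  n_1 = (-0.9875, +0.1578)
edge 3: e_3 = (+3.62, +6.41);  n_3 = (+0.8707, -0.4917)
∠(n_1, n_3) = 159.62°
δ = |180° − 159.62°| = 20.38°
20.38° ≤ 2α = 69.98°  →  valid

δ = 20.38°, valid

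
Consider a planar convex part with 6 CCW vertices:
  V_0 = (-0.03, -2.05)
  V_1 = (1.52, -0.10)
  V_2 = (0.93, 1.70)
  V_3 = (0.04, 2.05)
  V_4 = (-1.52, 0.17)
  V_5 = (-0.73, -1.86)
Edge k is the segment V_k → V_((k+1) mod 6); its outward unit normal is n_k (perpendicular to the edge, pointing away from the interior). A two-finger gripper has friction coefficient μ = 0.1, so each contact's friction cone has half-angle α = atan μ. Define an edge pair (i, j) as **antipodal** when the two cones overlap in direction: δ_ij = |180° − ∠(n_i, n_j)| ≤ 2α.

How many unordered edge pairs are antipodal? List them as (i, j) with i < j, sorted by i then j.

α = atan 0.1 = 5.71°;  2α = 11.42°
n_0 = (+0.7828, -0.6222)
n_1 = (+0.9503, +0.3115)
n_2 = (+0.3660, +0.9306)
n_3 = (-0.7696, +0.6386)
n_4 = (-0.9319, -0.3627)
n_5 = (-0.2620, -0.9651)
  (0,1): δ = 123.37°  ·
  (0,2): δ = 72.99°  ·
  (0,3): δ = 1.21°  ✓
  (0,4): δ = 59.74°  ·
  (0,5): δ = 113.29°  ·
  (1,2): δ = 129.62°  ·
  (1,3): δ = 57.83°  ·
  (1,4): δ = 3.12°  ✓
  (1,5): δ = 56.67°  ·
  (2,3): δ = 108.22°  ·
  (2,4): δ = 47.27°  ·
  (2,5): δ = 6.28°  ✓
  (3,4): δ = 119.05°  ·
  (3,5): δ = 65.50°  ·
  (4,5): δ = 126.45°  ·
antipodal pairs: 3

count = 3; pairs: (0,3), (1,4), (2,5)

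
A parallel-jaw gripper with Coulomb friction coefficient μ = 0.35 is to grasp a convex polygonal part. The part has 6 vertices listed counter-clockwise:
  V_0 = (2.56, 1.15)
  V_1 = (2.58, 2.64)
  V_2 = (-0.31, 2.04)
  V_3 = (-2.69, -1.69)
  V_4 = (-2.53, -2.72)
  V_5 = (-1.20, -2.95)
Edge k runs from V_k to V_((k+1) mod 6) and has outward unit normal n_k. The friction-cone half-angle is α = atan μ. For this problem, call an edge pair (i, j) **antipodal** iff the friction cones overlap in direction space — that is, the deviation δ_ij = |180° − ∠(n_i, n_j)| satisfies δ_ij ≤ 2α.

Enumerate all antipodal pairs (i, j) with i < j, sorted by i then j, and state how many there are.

α = atan 0.35 = 19.29°;  2α = 38.58°
n_0 = (+0.9999, -0.0134)
n_1 = (-0.2033, +0.9791)
n_2 = (-0.8430, +0.5379)
n_3 = (-0.9881, -0.1535)
n_4 = (-0.1704, -0.9854)
n_5 = (+0.7370, -0.6759)
  (0,1): δ = 77.50°  ·
  (0,2): δ = 31.77°  ✓
  (0,3): δ = 9.60°  ✓
  (0,4): δ = 80.96°  ·
  (0,5): δ = 138.25°  ·
  (1,2): δ = 134.27°  ·
  (1,3): δ = 92.90°  ·
  (1,4): δ = 21.54°  ✓
  (1,5): δ = 35.75°  ✓
  (2,3): δ = 138.63°  ·
  (2,4): δ = 67.27°  ·
  (2,5): δ = 9.98°  ✓
  (3,4): δ = 108.64°  ·
  (3,5): δ = 51.35°  ·
  (4,5): δ = 122.71°  ·
antipodal pairs: 5

count = 5; pairs: (0,2), (0,3), (1,4), (1,5), (2,5)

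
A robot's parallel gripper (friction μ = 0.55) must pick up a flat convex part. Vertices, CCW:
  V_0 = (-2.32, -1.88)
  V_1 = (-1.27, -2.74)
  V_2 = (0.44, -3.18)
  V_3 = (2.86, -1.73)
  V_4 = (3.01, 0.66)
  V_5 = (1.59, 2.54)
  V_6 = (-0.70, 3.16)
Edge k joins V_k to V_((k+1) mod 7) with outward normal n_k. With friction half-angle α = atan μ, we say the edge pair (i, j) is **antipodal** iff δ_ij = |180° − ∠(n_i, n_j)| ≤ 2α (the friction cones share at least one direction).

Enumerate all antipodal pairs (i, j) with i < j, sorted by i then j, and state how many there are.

α = atan 0.55 = 28.81°;  2α = 57.62°
n_0 = (-0.6336, -0.7736)
n_1 = (-0.2492, -0.9685)
n_2 = (+0.5140, -0.8578)
n_3 = (+0.9980, -0.0626)
n_4 = (+0.7980, +0.6027)
n_5 = (+0.2613, +0.9652)
n_6 = (-0.9520, +0.3060)
  (0,1): δ = 155.11°  ·
  (0,2): δ = 109.75°  ·
  (0,3): δ = 54.27°  ✓
  (0,4): δ = 13.62°  ✓
  (0,5): δ = 24.17°  ✓
  (0,6): δ = 111.50°  ·
  (1,2): δ = 134.64°  ·
  (1,3): δ = 79.16°  ·
  (1,4): δ = 38.51°  ✓
  (1,5): δ = 0.72°  ✓
  (1,6): δ = 86.61°  ·
  (2,3): δ = 124.52°  ·
  (2,4): δ = 83.86°  ·
  (2,5): δ = 46.08°  ✓
  (2,6): δ = 41.25°  ✓
  (3,4): δ = 139.34°  ·
  (3,5): δ = 101.56°  ·
  (3,6): δ = 14.23°  ✓
  (4,5): δ = 142.21°  ·
  (4,6): δ = 54.88°  ✓
  (5,6): δ = 92.67°  ·
antipodal pairs: 9

count = 9; pairs: (0,3), (0,4), (0,5), (1,4), (1,5), (2,5), (2,6), (3,6), (4,6)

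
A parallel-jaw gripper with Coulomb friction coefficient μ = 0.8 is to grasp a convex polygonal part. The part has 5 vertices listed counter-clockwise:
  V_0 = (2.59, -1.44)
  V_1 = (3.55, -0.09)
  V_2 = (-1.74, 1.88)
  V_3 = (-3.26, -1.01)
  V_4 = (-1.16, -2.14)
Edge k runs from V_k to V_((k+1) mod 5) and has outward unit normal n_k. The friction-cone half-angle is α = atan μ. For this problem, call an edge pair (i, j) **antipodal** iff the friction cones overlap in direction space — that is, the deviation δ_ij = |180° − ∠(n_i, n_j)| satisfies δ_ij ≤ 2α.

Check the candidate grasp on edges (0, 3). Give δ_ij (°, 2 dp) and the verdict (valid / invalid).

α = atan 0.8 = 38.66°;  2α = 77.32°
edge 0: e_0 = (+0.96, +1.35);  n_0 = (+0.8150, -0.5795)
edge 3: e_3 = (+2.10, -1.13);  n_3 = (-0.4738, -0.8806)
∠(n_0, n_3) = 82.87°
δ = |180° − 82.87°| = 97.13°
97.13° > 2α = 77.32°  →  invalid

δ = 97.13°, invalid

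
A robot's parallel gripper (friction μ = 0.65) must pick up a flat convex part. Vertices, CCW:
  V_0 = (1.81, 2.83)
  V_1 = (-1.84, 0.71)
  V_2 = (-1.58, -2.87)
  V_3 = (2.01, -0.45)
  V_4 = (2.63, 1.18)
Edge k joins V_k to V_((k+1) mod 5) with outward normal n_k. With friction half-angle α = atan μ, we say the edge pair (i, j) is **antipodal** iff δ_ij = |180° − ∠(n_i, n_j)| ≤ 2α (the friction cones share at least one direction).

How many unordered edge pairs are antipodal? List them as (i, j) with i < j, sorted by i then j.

α = atan 0.65 = 33.02°;  2α = 66.05°
n_0 = (-0.5022, +0.8647)
n_1 = (-0.9974, -0.0724)
n_2 = (+0.5590, -0.8292)
n_3 = (+0.9347, -0.3555)
n_4 = (+0.8955, +0.4450)
  (0,1): δ = 116.00°  ·
  (0,2): δ = 3.83°  ✓
  (0,3): δ = 39.03°  ✓
  (0,4): δ = 86.28°  ·
  (1,2): δ = 60.17°  ✓
  (1,3): δ = 24.98°  ✓
  (1,4): δ = 22.27°  ✓
  (2,3): δ = 144.81°  ·
  (2,4): δ = 97.56°  ·
  (3,4): δ = 132.75°  ·
antipodal pairs: 5

count = 5; pairs: (0,2), (0,3), (1,2), (1,3), (1,4)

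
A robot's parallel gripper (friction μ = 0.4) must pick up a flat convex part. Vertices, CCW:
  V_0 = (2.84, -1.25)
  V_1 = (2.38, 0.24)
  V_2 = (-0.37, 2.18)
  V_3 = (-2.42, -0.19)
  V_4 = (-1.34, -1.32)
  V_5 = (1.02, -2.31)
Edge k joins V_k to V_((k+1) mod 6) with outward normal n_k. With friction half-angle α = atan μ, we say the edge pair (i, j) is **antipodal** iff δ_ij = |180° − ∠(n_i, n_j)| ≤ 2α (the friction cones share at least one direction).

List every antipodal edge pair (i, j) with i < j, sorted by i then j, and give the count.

count = 4; pairs: (0,3), (1,3), (1,4), (2,5)

α = atan 0.4 = 21.80°;  2α = 43.60°
n_0 = (+0.9555, +0.2950)
n_1 = (+0.5764, +0.8171)
n_2 = (-0.7563, +0.6542)
n_3 = (-0.7229, -0.6909)
n_4 = (-0.3868, -0.9221)
n_5 = (+0.5033, -0.8641)
  (0,1): δ = 142.36°  ·
  (0,2): δ = 58.02°  ·
  (0,3): δ = 26.55°  ✓
  (0,4): δ = 50.09°  ·
  (0,5): δ = 103.06°  ·
  (1,2): δ = 95.66°  ·
  (1,3): δ = 11.09°  ✓
  (1,4): δ = 12.44°  ✓
  (1,5): δ = 65.42°  ·
  (2,3): δ = 95.44°  ·
  (2,4): δ = 71.90°  ·
  (2,5): δ = 18.92°  ✓
  (3,4): δ = 156.46°  ·
  (3,5): δ = 103.49°  ·
  (4,5): δ = 127.03°  ·
antipodal pairs: 4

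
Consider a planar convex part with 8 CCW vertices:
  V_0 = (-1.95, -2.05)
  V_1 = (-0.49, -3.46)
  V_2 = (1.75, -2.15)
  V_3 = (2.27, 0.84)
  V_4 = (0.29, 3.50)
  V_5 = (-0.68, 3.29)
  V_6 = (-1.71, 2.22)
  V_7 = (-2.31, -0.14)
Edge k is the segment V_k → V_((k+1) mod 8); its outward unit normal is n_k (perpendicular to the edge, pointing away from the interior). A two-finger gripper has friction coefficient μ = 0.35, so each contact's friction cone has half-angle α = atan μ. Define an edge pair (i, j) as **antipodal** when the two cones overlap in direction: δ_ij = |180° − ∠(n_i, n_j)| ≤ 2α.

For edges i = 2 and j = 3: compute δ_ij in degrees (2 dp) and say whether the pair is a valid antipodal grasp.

δ = 133.47°, invalid

α = atan 0.35 = 19.29°;  2α = 38.58°
edge 2: e_2 = (+0.52, +2.99);  n_2 = (+0.9852, -0.1713)
edge 3: e_3 = (-1.98, +2.66);  n_3 = (+0.8022, +0.5971)
∠(n_2, n_3) = 46.53°
δ = |180° − 46.53°| = 133.47°
133.47° > 2α = 38.58°  →  invalid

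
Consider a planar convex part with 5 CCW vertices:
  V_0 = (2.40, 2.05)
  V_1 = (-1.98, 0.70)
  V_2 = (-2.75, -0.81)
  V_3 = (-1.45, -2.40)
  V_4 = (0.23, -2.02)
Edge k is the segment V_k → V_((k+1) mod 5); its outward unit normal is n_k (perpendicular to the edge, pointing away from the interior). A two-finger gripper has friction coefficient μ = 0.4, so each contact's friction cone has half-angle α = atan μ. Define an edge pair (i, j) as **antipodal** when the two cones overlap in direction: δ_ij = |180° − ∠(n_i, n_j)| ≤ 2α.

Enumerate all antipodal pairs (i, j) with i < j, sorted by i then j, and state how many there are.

α = atan 0.4 = 21.80°;  2α = 43.60°
n_0 = (-0.2945, +0.9556)
n_1 = (-0.8909, +0.4543)
n_2 = (-0.7742, -0.6330)
n_3 = (+0.2206, -0.9754)
n_4 = (+0.8824, -0.4705)
  (0,1): δ = 134.15°  ·
  (0,2): δ = 67.86°  ·
  (0,3): δ = 4.39°  ✓
  (0,4): δ = 44.80°  ·
  (1,2): δ = 113.71°  ·
  (1,3): δ = 50.24°  ·
  (1,4): δ = 1.05°  ✓
  (2,3): δ = 116.52°  ·
  (2,4): δ = 67.33°  ·
  (3,4): δ = 130.81°  ·
antipodal pairs: 2

count = 2; pairs: (0,3), (1,4)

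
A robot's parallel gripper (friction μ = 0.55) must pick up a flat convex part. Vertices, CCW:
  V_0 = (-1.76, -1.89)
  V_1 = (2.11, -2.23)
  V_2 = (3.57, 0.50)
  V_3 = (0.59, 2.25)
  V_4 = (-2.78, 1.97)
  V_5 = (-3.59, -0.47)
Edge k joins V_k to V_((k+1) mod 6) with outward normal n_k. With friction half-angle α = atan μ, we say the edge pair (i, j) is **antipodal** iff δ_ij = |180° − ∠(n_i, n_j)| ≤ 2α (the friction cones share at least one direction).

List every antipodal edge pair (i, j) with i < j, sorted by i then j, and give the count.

count = 6; pairs: (0,2), (0,3), (1,3), (1,4), (2,5), (3,5)

α = atan 0.55 = 28.81°;  2α = 57.62°
n_0 = (-0.0875, -0.9962)
n_1 = (+0.8818, -0.4716)
n_2 = (+0.5064, +0.8623)
n_3 = (-0.0828, +0.9966)
n_4 = (-0.9491, +0.3151)
n_5 = (-0.6130, -0.7900)
  (0,1): δ = 113.12°  ·
  (0,2): δ = 25.40°  ✓
  (0,3): δ = 9.77°  ✓
  (0,4): δ = 76.66°  ·
  (0,5): δ = 147.21°  ·
  (1,2): δ = 92.29°  ·
  (1,3): δ = 57.11°  ✓
  (1,4): δ = 9.77°  ✓
  (1,5): δ = 80.33°  ·
  (2,3): δ = 144.83°  ·
  (2,4): δ = 77.94°  ·
  (2,5): δ = 7.39°  ✓
  (3,4): δ = 113.11°  ·
  (3,5): δ = 42.56°  ✓
  (4,5): δ = 109.45°  ·
antipodal pairs: 6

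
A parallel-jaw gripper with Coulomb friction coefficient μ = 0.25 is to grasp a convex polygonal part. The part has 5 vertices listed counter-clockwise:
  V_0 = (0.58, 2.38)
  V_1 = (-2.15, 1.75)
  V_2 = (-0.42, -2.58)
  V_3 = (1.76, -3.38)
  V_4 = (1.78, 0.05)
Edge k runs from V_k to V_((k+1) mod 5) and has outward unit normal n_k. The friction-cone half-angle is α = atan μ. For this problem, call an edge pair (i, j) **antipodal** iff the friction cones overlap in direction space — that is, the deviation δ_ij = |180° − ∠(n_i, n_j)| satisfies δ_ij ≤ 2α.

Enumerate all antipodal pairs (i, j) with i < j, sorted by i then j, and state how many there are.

count = 2; pairs: (1,3), (1,4)

α = atan 0.25 = 14.04°;  2α = 28.07°
n_0 = (-0.2249, +0.9744)
n_1 = (-0.9286, -0.3710)
n_2 = (-0.3445, -0.9388)
n_3 = (+1.0000, -0.0058)
n_4 = (+0.8890, +0.4579)
  (0,1): δ = 81.22°  ·
  (0,2): δ = 33.15°  ·
  (0,3): δ = 76.67°  ·
  (0,4): δ = 104.25°  ·
  (1,2): δ = 131.93°  ·
  (1,3): δ = 22.11°  ✓
  (1,4): δ = 5.47°  ✓
  (2,3): δ = 70.18°  ·
  (2,4): δ = 42.60°  ·
  (3,4): δ = 152.42°  ·
antipodal pairs: 2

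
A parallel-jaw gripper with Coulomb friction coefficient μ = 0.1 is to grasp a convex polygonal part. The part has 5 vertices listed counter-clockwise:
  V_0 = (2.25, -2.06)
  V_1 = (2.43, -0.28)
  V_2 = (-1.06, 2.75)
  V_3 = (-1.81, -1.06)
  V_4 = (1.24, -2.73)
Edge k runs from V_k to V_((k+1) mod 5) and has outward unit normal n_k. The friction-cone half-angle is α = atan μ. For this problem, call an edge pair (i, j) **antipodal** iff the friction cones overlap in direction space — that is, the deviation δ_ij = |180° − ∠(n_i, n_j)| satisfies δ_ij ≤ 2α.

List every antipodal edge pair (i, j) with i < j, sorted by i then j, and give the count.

α = atan 0.1 = 5.71°;  2α = 11.42°
n_0 = (+0.9949, -0.1006)
n_1 = (+0.6556, +0.7551)
n_2 = (-0.9812, +0.1931)
n_3 = (-0.4803, -0.8771)
n_4 = (+0.5528, -0.8333)
  (0,1): δ = 125.19°  ·
  (0,2): δ = 5.36°  ✓
  (0,3): δ = 67.07°  ·
  (0,4): δ = 129.33°  ·
  (1,2): δ = 60.17°  ·
  (1,3): δ = 12.26°  ·
  (1,4): δ = 74.52°  ·
  (2,3): δ = 107.57°  ·
  (2,4): δ = 45.30°  ·
  (3,4): δ = 117.74°  ·
antipodal pairs: 1

count = 1; pairs: (0,2)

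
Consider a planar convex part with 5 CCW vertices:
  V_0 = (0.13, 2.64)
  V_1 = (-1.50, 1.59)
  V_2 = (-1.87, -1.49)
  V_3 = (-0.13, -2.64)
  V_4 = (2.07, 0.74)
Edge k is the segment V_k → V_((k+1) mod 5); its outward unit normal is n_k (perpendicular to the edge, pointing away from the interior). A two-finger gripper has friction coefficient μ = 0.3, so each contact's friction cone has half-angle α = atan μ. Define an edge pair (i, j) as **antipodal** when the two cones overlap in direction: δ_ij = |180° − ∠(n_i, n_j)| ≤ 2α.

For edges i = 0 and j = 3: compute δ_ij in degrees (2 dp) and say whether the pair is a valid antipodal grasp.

δ = 24.15°, valid

α = atan 0.3 = 16.70°;  2α = 33.40°
edge 0: e_0 = (-1.63, -1.05);  n_0 = (-0.5415, +0.8407)
edge 3: e_3 = (+2.20, +3.38);  n_3 = (+0.8381, -0.5455)
∠(n_0, n_3) = 155.85°
δ = |180° − 155.85°| = 24.15°
24.15° ≤ 2α = 33.40°  →  valid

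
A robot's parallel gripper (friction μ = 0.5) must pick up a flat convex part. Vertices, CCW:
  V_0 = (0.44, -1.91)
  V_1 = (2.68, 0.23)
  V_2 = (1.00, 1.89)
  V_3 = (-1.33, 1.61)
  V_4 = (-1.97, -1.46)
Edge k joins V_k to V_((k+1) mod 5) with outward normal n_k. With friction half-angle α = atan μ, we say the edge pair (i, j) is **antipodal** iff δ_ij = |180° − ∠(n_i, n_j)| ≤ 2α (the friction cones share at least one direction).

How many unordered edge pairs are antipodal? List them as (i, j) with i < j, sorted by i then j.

count = 4; pairs: (0,2), (0,3), (1,4), (2,4)

α = atan 0.5 = 26.57°;  2α = 53.13°
n_0 = (+0.6908, -0.7231)
n_1 = (+0.7029, +0.7113)
n_2 = (-0.1193, +0.9929)
n_3 = (-0.9790, +0.2041)
n_4 = (-0.1835, -0.9830)
  (0,1): δ = 88.35°  ·
  (0,2): δ = 36.84°  ✓
  (0,3): δ = 34.53°  ✓
  (0,4): δ = 125.73°  ·
  (1,2): δ = 128.49°  ·
  (1,3): δ = 57.12°  ·
  (1,4): δ = 34.08°  ✓
  (2,3): δ = 108.63°  ·
  (2,4): δ = 17.43°  ✓
  (3,4): δ = 88.80°  ·
antipodal pairs: 4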